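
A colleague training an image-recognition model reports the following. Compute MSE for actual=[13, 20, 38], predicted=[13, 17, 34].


Squared errors: (13-13)²=0, (20-17)²=9, (38-34)²=16
Sum = 25
MSE = 25/3 = 25/3

25/3


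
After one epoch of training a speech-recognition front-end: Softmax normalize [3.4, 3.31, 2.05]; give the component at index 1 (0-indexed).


Exponentials: e^3.4=29.9641, e^3.31=27.3851, e^2.05=7.7679
Sum = 65.1171
Softmax = [0.4602, 0.4206, 0.1193]
p[1] = 27.3851/65.1171 = 0.4206

0.4206


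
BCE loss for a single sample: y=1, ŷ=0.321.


BCE = -[y·ln(p) + (1-y)·ln(1-p)]
= -1·ln(0.321) - 0
= -ln(0.321) = 1.1363

1.1363


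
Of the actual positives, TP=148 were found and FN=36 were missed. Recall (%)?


Recall = TP/(TP+FN)
= 148/(148+36)
= 148/184 = 80.43%

80.43%


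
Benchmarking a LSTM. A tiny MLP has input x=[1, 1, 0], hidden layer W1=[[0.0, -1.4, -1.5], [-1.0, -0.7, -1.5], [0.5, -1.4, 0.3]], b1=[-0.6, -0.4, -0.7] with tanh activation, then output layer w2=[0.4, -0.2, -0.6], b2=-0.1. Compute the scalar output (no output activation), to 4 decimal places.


z1[0] = (0.0)·(1) + (-1.4)·(1) + (-1.5)·(0) - 0.6 = -2.0
z1[1] = (-1.0)·(1) + (-0.7)·(1) + (-1.5)·(0) - 0.4 = -2.1
z1[2] = (0.5)·(1) + (-1.4)·(1) + (0.3)·(0) - 0.7 = -1.6
h = tanh(z1) = [-0.964, -0.9705, -0.9217]
output = (0.4)·(-0.964) + (-0.2)·(-0.9705) + (-0.6)·(-0.9217) - 0.1 = 0.2615

0.2615


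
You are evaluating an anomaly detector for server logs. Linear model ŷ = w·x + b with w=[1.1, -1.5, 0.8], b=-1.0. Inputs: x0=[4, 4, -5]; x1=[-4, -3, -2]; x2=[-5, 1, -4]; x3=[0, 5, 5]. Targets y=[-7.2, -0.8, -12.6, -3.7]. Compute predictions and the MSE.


ŷ0 = (1.1)·(4) + (-1.5)·(4) + (0.8)·(-5) - 1.0 = -6.6
ŷ1 = (1.1)·(-4) + (-1.5)·(-3) + (0.8)·(-2) - 1.0 = -2.5
ŷ2 = (1.1)·(-5) + (-1.5)·(1) + (0.8)·(-4) - 1.0 = -11.2
ŷ3 = (1.1)·(0) + (-1.5)·(5) + (0.8)·(5) - 1.0 = -4.5
errors² = [0.36, 2.89, 1.96, 0.64]
MSE = 5.8500/4 = 1.4625

1.4625


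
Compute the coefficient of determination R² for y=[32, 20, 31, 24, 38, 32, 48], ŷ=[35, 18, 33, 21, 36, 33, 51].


ȳ = 32.1429
SS_res = Σ(y-ŷ)² = 40
SS_tot = Σ(y-ȳ)² = 500.86
R² = 1 - SS_res/SS_tot = 1 - 0.0799 = 0.9201

0.9201


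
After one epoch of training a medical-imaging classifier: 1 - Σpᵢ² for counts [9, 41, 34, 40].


Probabilities: [9/124, 41/124, 34/124, 40/124] ≈ [0.0726, 0.3306, 0.2742, 0.3226]
Σpᵢ² = (81 + 1681 + 1156 + 1600)/124² = 4518/15376
Gini = 1 - Σpᵢ² = 1 - 4518/15376 = 0.7062

0.7062


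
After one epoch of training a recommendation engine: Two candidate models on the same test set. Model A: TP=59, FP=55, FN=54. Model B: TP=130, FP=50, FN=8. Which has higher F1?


Model A: P=59/114=0.5175, R=59/113=0.5221, F1=2PR/(P+R)=2TP/(2TP+FP+FN)=118/227=0.5198
Model B: P=130/180=0.7222, R=130/138=0.942, F1=2PR/(P+R)=2TP/(2TP+FP+FN)=260/318=0.8176
0.5198 < 0.8176 → Model B

Model B


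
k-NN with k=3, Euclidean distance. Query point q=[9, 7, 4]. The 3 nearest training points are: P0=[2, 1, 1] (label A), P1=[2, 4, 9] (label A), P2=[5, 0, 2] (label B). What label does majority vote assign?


d(q,P0) = 9.6954  (label A)
d(q,P1) = 9.1104  (label A)
d(q,P2) = 8.3066  (label B)
Votes: A=2, B=1
Majority → A

A


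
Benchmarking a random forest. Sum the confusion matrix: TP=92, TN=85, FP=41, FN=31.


Total = TP + TN + FP + FN
= 92 + 85 + 41 + 31
= 249
(Predicted positive: 133, predicted negative: 116)

249


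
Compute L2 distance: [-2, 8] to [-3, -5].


d = √((-2+ 3)² + (8+ 5)²)
  = √(1 + 169)
  = √170 = 13.0384

13.0384


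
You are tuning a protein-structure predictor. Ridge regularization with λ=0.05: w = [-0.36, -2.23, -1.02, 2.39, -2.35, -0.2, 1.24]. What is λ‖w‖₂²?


‖w‖₂² = (-0.36)² + (-2.23)² + (-1.02)² + (2.39)² + (-2.35)² + (-0.2)² + (1.24)²
     = 0.1296 + 4.9729 + 1.0404 + 5.7121 + 5.5225 + 0.04 + 1.5376
     = 18.9551
λ·‖w‖₂² = 0.05·18.9551 = 0.947755

0.947755


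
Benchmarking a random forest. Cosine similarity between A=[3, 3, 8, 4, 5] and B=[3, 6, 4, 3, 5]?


A·B = 3·3 + 3·6 + 8·4 + 4·3 + 5·5 = 96
‖A‖ = √123 = 11.0905, ‖B‖ = √95 = 9.7468
cos = 96/(√123·√95) = 96/√11685 = 0.8881

0.8881


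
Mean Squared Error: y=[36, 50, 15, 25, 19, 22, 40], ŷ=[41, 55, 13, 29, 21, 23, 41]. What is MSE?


Squared errors: (36-41)²=25, (50-55)²=25, (15-13)²=4, (25-29)²=16, (19-21)²=4, (22-23)²=1, (40-41)²=1
Sum = 76
MSE = 76/7 = 76/7

76/7


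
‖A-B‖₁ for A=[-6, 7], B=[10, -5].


d = |-6-10| + |7+ 5|
  = 16 + 12
  = 28

28


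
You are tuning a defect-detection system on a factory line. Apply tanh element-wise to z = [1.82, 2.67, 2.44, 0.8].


tanh(1.82) = 0.9488
tanh(2.67) = 0.9905
tanh(2.44) = 0.9849
tanh(0.8) = 0.664
result = [0.9488, 0.9905, 0.9849, 0.664]

[0.9488, 0.9905, 0.9849, 0.664]


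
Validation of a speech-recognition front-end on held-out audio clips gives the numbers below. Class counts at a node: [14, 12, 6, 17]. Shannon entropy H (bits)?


Probabilities: [14/49, 12/49, 6/49, 17/49] ≈ [0.2857, 0.2449, 0.1224, 0.3469]
H = -((14/49)·log₂(14/49) + (12/49)·log₂(12/49) + (6/49)·log₂(6/49) + (17/49)·log₂(17/49))
  = 1.9143 bits

1.9143 bits


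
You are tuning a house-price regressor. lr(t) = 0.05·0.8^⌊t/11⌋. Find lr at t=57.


n_drops = ⌊57/11⌋ = 5
lr = 0.05·0.8^5 = 0.05·0.32768 = 0.016384

0.016384


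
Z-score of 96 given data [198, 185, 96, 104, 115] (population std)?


μ = 139.6, σ = 43.0005
z = (96 - 139.6)/43.0005 = -1.0139

-1.0139


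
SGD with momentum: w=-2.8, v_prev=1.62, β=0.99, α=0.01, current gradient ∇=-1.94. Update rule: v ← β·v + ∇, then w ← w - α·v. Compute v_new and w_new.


v_new = 0.99·1.62 - 1.94 = 1.6038 - 1.94 = -0.3362
w_new = -2.8 - 0.01·-0.3362 = -2.8 + 0.003362 = -2.796638

v_new=-0.3362, w_new=-2.796638


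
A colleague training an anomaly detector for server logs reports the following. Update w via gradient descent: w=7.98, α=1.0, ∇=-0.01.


w_new = w - α·∇
= 7.98 - 1.0·-0.01
= 7.98 + 0.01
= 7.99

7.99


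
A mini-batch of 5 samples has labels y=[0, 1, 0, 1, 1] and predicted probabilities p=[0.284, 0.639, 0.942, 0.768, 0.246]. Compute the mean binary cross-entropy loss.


L[0] = -ln(1-0.284) = -ln(0.716) = 0.3341
L[1] = -ln(0.639) = 0.4479
L[2] = -ln(1-0.942) = -ln(0.058) = 2.8473
L[3] = -ln(0.768) = 0.264
L[4] = -ln(0.246) = 1.4024
mean = (0.3341 + 0.4479 + 2.8473 + 0.264 + 1.4024)/5 = 1.0591

1.0591


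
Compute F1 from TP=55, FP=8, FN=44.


Precision = 55/63 = 0.873
Recall = 55/99 = 0.5556
F1 = 2·P·R/(P+R) = 2·TP/(2·TP+FP+FN) = 110/(110+8+44) = 110/162 = 0.679

0.679


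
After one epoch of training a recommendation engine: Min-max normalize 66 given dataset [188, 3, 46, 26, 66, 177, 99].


min=3, max=188
(66-3)/(188-3) = 63/185 = 0.3405

0.3405


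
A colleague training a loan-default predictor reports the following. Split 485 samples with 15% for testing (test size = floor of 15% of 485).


Test = ⌊485·15/100⌋ = 72
Train = 485 - 72 = 413

Train: 413, Test: 72


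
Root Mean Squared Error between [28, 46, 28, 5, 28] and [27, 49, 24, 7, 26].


MSE = 34/5 = 6.8
RMSE = √(34/5) = 2.6077

2.6077


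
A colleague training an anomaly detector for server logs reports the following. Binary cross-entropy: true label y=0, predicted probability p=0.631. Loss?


BCE = -[y·ln(p) + (1-y)·ln(1-p)]
= -0 - 1·ln(1-0.631)
= -ln(0.369) = 0.997

0.997


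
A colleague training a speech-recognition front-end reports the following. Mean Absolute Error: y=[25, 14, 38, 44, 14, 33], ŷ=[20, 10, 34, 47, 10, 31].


Absolute errors: |25-20|=5, |14-10|=4, |38-34|=4, |44-47|=3, |14-10|=4, |33-31|=2
Sum = 22
MAE = 22/6 = 11/3

11/3


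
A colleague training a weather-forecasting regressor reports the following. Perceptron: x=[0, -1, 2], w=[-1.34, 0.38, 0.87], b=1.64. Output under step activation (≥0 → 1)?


z = (0)·(-1.34) + (-1)·(0.38) + (2)·(0.87) + 1.64
  = 3.0
step(z) = 1 (z≥0)

1


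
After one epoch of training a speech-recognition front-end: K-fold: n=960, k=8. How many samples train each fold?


Fold size = 960/8 = 120
Training per fold = 960 - 120 = 840

840


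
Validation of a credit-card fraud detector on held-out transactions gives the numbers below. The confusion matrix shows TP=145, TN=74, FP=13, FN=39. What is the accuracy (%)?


Accuracy = (TP+TN)/(TP+TN+FP+FN)
= (145+74)/(271)
= 219/271 = 80.81%

80.81%


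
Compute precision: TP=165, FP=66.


Precision = TP/(TP+FP)
= 165/(165+66)
= 165/231 = 71.43%

71.43%


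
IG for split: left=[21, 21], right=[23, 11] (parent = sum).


Parent = [44, 32], H_parent = 0.9819
H_left = 1 (n=42), H_right = 0.9082 (n=34)
H_children = (42/76)·1 + (34/76)·0.9082 = 0.9589
IG = 0.9819 - 0.9589 = 0.023

0.023


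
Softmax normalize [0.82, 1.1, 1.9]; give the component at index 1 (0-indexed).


Exponentials: e^0.82=2.2705, e^1.1=3.0042, e^1.9=6.6859
Sum = 11.9606
Softmax = [0.1898, 0.2512, 0.559]
p[1] = 3.0042/11.9606 = 0.2512

0.2512


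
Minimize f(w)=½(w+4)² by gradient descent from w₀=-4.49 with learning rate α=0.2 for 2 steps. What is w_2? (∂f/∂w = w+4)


step 1: grad = -4.49+4 = -0.49; w = -4.49 - 0.2·(-0.49) = -4.392
step 2: grad = -4.392+4 = -0.392; w = -4.392 - 0.2·(-0.392) = -4.3136

-4.3136


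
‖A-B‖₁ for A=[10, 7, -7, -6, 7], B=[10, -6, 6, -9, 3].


d = |10-10| + |7+ 6| + |-7-6| + |-6+ 9| + |7-3|
  = 0 + 13 + 13 + 3 + 4
  = 33

33


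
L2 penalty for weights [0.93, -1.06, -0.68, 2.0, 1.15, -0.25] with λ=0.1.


‖w‖₂² = (0.93)² + (-1.06)² + (-0.68)² + (2.0)² + (1.15)² + (-0.25)²
     = 0.8649 + 1.1236 + 0.4624 + 4 + 1.3225 + 0.0625
     = 7.8359
λ·‖w‖₂² = 0.1·7.8359 = 0.78359

0.78359


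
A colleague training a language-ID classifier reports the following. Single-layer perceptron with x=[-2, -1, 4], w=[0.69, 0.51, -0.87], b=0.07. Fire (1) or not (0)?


z = (-2)·(0.69) + (-1)·(0.51) + (4)·(-0.87) + 0.07
  = -5.3
step(z) = 0 (z<0)

0


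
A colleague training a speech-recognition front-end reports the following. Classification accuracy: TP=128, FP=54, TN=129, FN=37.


Accuracy = (TP+TN)/(TP+TN+FP+FN)
= (128+129)/(348)
= 257/348 = 73.85%

73.85%


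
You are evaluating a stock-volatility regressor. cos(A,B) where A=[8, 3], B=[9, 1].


A·B = 8·9 + 3·1 = 75
‖A‖ = √73 = 8.544, ‖B‖ = √82 = 9.0554
cos = 75/(√73·√82) = 75/√5986 = 0.9694

0.9694


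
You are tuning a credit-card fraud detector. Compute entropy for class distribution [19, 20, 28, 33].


Probabilities: [19/100, 20/100, 28/100, 33/100] ≈ [0.19, 0.2, 0.28, 0.33]
H = -((19/100)·log₂(19/100) + (20/100)·log₂(20/100) + (28/100)·log₂(28/100) + (33/100)·log₂(33/100))
  = 1.9617 bits

1.9617 bits


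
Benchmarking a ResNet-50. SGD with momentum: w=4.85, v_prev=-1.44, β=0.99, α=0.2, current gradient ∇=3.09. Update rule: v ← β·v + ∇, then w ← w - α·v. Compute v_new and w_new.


v_new = 0.99·-1.44 + 3.09 = -1.4256 + 3.09 = 1.6644
w_new = 4.85 - 0.2·1.6644 = 4.85 - 0.33288 = 4.51712

v_new=1.6644, w_new=4.51712


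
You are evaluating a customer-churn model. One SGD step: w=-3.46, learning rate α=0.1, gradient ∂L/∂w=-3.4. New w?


w_new = w - α·∇
= -3.46 - 0.1·-3.4
= -3.46 + 0.34
= -3.12

-3.12


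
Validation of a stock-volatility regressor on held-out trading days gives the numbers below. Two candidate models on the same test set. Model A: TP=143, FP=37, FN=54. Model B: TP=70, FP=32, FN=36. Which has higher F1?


Model A: P=143/180=0.7944, R=143/197=0.7259, F1=2PR/(P+R)=2TP/(2TP+FP+FN)=286/377=0.7586
Model B: P=70/102=0.6863, R=70/106=0.6604, F1=2PR/(P+R)=2TP/(2TP+FP+FN)=140/208=0.6731
0.7586 > 0.6731 → Model A

Model A


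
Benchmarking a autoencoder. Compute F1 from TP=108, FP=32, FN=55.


Precision = 108/140 = 0.7714
Recall = 108/163 = 0.6626
F1 = 2·P·R/(P+R) = 2·TP/(2·TP+FP+FN) = 216/(216+32+55) = 216/303 = 0.7129

0.7129


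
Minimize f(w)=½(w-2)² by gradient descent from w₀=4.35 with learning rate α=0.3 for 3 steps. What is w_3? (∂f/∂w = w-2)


step 1: grad = 4.35-2 = 2.35; w = 4.35 - 0.3·(2.35) = 3.645
step 2: grad = 3.645-2 = 1.645; w = 3.645 - 0.3·(1.645) = 3.1515
step 3: grad = 3.1515-2 = 1.1515; w = 3.1515 - 0.3·(1.1515) = 2.80605

2.80605


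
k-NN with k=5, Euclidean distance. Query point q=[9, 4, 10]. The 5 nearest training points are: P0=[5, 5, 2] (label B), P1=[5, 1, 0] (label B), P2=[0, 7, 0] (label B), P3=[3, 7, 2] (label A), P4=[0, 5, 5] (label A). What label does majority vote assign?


d(q,P0) = 9.0  (label B)
d(q,P1) = 11.1803  (label B)
d(q,P2) = 13.784  (label B)
d(q,P3) = 10.4403  (label A)
d(q,P4) = 10.3441  (label A)
Votes: A=2, B=3
Majority → B

B


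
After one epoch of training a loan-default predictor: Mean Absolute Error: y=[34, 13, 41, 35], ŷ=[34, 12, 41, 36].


Absolute errors: |34-34|=0, |13-12|=1, |41-41|=0, |35-36|=1
Sum = 2
MAE = 2/4 = 1/2

1/2


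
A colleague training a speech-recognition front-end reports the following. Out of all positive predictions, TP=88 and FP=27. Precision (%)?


Precision = TP/(TP+FP)
= 88/(88+27)
= 88/115 = 76.52%

76.52%


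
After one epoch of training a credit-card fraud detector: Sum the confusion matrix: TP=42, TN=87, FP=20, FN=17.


Total = TP + TN + FP + FN
= 42 + 87 + 20 + 17
= 166
(Predicted positive: 62, predicted negative: 104)

166


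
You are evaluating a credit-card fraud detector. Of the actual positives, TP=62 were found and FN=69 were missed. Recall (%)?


Recall = TP/(TP+FN)
= 62/(62+69)
= 62/131 = 47.33%

47.33%


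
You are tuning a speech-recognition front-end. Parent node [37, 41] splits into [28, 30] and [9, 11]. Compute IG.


Parent = [37, 41], H_parent = 0.9981
H_left = 0.9991 (n=58), H_right = 0.9928 (n=20)
H_children = (58/78)·0.9991 + (20/78)·0.9928 = 0.9975
IG = 0.9981 - 0.9975 = 0.0006

0.0006


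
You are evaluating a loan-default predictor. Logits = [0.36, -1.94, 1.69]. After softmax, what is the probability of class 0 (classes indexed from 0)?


Exponentials: e^0.36=1.4333, e^-1.94=0.1437, e^1.69=5.4195
Sum = 6.9965
Softmax = [0.2049, 0.0205, 0.7746]
p[0] = 1.4333/6.9965 = 0.2049

0.2049


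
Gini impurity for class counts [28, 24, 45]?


Probabilities: [28/97, 24/97, 45/97] ≈ [0.2887, 0.2474, 0.4639]
Σpᵢ² = (784 + 576 + 2025)/97² = 3385/9409
Gini = 1 - Σpᵢ² = 1 - 3385/9409 = 0.6402

0.6402


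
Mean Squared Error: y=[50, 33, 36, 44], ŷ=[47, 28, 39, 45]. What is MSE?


Squared errors: (50-47)²=9, (33-28)²=25, (36-39)²=9, (44-45)²=1
Sum = 44
MSE = 44/4 = 11

11


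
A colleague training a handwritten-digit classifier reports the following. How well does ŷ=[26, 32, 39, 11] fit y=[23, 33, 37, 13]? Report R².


ȳ = 26.5
SS_res = Σ(y-ŷ)² = 18
SS_tot = Σ(y-ȳ)² = 347
R² = 1 - SS_res/SS_tot = 1 - 0.0519 = 0.9481

0.9481


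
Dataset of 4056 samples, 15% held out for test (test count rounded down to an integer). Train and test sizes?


Test = ⌊4056·15/100⌋ = 608
Train = 4056 - 608 = 3448

Train: 3448, Test: 608


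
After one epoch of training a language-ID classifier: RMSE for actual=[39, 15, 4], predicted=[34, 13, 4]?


MSE = 29/3 = 9.6667
RMSE = √(29/3) = 3.1091

3.1091


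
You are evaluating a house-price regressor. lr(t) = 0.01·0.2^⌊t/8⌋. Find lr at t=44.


n_drops = ⌊44/8⌋ = 5
lr = 0.01·0.2^5 = 0.01·0.00032 = 0.0000032

0.0000032


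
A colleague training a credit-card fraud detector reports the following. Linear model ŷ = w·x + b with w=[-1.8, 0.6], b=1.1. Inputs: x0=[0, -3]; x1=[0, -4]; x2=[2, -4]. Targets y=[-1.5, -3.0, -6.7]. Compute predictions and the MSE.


ŷ0 = (-1.8)·(0) + (0.6)·(-3) + 1.1 = -0.7
ŷ1 = (-1.8)·(0) + (0.6)·(-4) + 1.1 = -1.3
ŷ2 = (-1.8)·(2) + (0.6)·(-4) + 1.1 = -4.9
errors² = [0.64, 2.89, 3.24]
MSE = 6.7700/3 = 2.2567

2.2567


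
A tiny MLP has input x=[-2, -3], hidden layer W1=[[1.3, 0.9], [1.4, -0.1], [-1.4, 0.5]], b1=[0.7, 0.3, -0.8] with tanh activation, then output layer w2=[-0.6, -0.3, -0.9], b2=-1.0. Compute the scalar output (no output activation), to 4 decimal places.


z1[0] = (1.3)·(-2) + (0.9)·(-3) + 0.7 = -4.6
z1[1] = (1.4)·(-2) + (-0.1)·(-3) + 0.3 = -2.2
z1[2] = (-1.4)·(-2) + (0.5)·(-3) - 0.8 = 0.5
h = tanh(z1) = [-0.9998, -0.9757, 0.4621]
output = (-0.6)·(-0.9998) + (-0.3)·(-0.9757) + (-0.9)·(0.4621) - 1.0 = -0.5233

-0.5233


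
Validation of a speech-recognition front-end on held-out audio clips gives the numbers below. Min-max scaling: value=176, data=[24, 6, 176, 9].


min=6, max=176
(176-6)/(176-6) = 170/170 = 1.0

1.0


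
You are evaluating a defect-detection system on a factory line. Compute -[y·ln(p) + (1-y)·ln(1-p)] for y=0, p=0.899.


BCE = -[y·ln(p) + (1-y)·ln(1-p)]
= -0 - 1·ln(1-0.899)
= -ln(0.101) = 2.2926

2.2926


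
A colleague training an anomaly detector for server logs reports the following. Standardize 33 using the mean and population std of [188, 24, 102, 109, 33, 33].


μ = 81.5, σ = 58.4943
z = (33 - 81.5)/58.4943 = -0.8291

-0.8291


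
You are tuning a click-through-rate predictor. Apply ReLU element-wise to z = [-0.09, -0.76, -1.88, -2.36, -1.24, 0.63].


ReLU(-0.09) = max(0, -0.09) = 0.0
ReLU(-0.76) = max(0, -0.76) = 0.0
ReLU(-1.88) = max(0, -1.88) = 0.0
ReLU(-2.36) = max(0, -2.36) = 0.0
ReLU(-1.24) = max(0, -1.24) = 0.0
ReLU(0.63) = max(0, 0.63) = 0.63
result = [0.0, 0.0, 0.0, 0.0, 0.0, 0.63]

[0.0, 0.0, 0.0, 0.0, 0.0, 0.63]


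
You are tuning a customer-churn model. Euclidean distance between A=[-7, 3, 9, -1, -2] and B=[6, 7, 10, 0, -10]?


d = √((-7-6)² + (3-7)² + (9-10)² + (-1-0)² + (-2+ 10)²)
  = √(169 + 16 + 1 + 1 + 64)
  = √251 = 15.843

15.843


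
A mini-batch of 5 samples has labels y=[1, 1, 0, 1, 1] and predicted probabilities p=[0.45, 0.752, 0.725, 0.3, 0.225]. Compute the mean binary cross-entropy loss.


L[0] = -ln(0.45) = 0.7985
L[1] = -ln(0.752) = 0.285
L[2] = -ln(1-0.725) = -ln(0.275) = 1.291
L[3] = -ln(0.3) = 1.204
L[4] = -ln(0.225) = 1.4917
mean = (0.7985 + 0.285 + 1.291 + 1.204 + 1.4917)/5 = 1.014

1.014


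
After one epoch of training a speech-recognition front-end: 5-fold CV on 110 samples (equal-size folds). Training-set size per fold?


Fold size = 110/5 = 22
Training per fold = 110 - 22 = 88

88


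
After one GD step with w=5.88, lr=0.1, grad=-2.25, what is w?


w_new = w - α·∇
= 5.88 - 0.1·-2.25
= 5.88 + 0.225
= 6.105

6.105


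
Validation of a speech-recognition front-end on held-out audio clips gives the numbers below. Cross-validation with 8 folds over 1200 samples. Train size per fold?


Fold size = 1200/8 = 150
Training per fold = 1200 - 150 = 1050

1050


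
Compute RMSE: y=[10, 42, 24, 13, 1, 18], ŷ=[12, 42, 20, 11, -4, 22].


MSE = 65/6 = 10.8333
RMSE = √(65/6) = 3.2914

3.2914


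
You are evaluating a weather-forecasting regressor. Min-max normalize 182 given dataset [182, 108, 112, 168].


min=108, max=182
(182-108)/(182-108) = 74/74 = 1.0

1.0


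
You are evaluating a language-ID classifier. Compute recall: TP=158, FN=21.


Recall = TP/(TP+FN)
= 158/(158+21)
= 158/179 = 88.27%

88.27%


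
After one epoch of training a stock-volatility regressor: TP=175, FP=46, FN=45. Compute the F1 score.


Precision = 175/221 = 0.7919
Recall = 175/220 = 0.7955
F1 = 2·P·R/(P+R) = 2·TP/(2·TP+FP+FN) = 350/(350+46+45) = 350/441 = 0.7937

0.7937


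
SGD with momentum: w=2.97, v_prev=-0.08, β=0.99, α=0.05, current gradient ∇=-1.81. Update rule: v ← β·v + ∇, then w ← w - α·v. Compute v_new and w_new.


v_new = 0.99·-0.08 - 1.81 = -0.0792 - 1.81 = -1.8892
w_new = 2.97 - 0.05·-1.8892 = 2.97 + 0.09446 = 3.06446

v_new=-1.8892, w_new=3.06446


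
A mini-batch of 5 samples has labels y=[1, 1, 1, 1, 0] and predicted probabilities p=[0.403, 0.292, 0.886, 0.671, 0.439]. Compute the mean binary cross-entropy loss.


L[0] = -ln(0.403) = 0.9088
L[1] = -ln(0.292) = 1.231
L[2] = -ln(0.886) = 0.121
L[3] = -ln(0.671) = 0.399
L[4] = -ln(1-0.439) = -ln(0.561) = 0.578
mean = (0.9088 + 1.231 + 0.121 + 0.399 + 0.578)/5 = 0.6476

0.6476


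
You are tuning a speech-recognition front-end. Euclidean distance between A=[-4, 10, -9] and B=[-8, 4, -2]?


d = √((-4+ 8)² + (10-4)² + (-9+ 2)²)
  = √(16 + 36 + 49)
  = √101 = 10.0499

10.0499


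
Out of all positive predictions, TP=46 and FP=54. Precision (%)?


Precision = TP/(TP+FP)
= 46/(46+54)
= 46/100 = 46.0%

46.0%


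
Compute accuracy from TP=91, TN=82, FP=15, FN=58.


Accuracy = (TP+TN)/(TP+TN+FP+FN)
= (91+82)/(246)
= 173/246 = 70.33%

70.33%


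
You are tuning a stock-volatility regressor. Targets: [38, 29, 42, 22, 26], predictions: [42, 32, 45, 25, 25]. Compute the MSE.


Squared errors: (38-42)²=16, (29-32)²=9, (42-45)²=9, (22-25)²=9, (26-25)²=1
Sum = 44
MSE = 44/5 = 44/5

44/5


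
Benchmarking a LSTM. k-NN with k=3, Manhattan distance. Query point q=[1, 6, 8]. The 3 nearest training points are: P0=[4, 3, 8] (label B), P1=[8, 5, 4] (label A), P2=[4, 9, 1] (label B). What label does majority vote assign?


d(q,P0) = 6  (label B)
d(q,P1) = 12  (label A)
d(q,P2) = 13  (label B)
Votes: A=1, B=2
Majority → B

B


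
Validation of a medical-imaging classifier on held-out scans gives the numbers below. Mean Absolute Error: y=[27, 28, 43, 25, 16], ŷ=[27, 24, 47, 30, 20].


Absolute errors: |27-27|=0, |28-24|=4, |43-47|=4, |25-30|=5, |16-20|=4
Sum = 17
MAE = 17/5 = 17/5

17/5


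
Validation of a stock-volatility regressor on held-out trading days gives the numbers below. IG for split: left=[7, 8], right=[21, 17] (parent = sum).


Parent = [28, 25], H_parent = 0.9977
H_left = 0.9968 (n=15), H_right = 0.992 (n=38)
H_children = (15/53)·0.9968 + (38/53)·0.992 = 0.9934
IG = 0.9977 - 0.9934 = 0.0043

0.0043


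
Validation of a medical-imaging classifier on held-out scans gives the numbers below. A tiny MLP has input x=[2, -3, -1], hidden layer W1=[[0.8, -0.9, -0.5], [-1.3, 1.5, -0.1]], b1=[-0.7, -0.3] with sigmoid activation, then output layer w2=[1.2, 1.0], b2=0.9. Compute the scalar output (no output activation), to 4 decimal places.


z1[0] = (0.8)·(2) + (-0.9)·(-3) + (-0.5)·(-1) - 0.7 = 4.1
z1[1] = (-1.3)·(2) + (1.5)·(-3) + (-0.1)·(-1) - 0.3 = -7.3
h = sigmoid(z1) = [0.9837, 0.0007]
output = (1.2)·(0.9837) + (1.0)·(0.0007) + 0.9 = 2.0811

2.0811


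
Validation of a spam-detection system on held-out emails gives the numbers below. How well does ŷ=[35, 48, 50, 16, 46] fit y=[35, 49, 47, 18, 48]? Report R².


ȳ = 39.4
SS_res = Σ(y-ŷ)² = 18
SS_tot = Σ(y-ȳ)² = 701.2
R² = 1 - SS_res/SS_tot = 1 - 0.0257 = 0.9743

0.9743


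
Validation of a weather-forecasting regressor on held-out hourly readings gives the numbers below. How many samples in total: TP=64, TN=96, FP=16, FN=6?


Total = TP + TN + FP + FN
= 64 + 96 + 16 + 6
= 182
(Predicted positive: 80, predicted negative: 102)

182


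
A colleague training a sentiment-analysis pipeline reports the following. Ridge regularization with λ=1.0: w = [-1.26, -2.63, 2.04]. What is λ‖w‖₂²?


‖w‖₂² = (-1.26)² + (-2.63)² + (2.04)²
     = 1.5876 + 6.9169 + 4.1616
     = 12.6661
λ·‖w‖₂² = 1.0·12.6661 = 12.6661

12.6661


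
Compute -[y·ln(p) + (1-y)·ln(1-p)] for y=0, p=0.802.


BCE = -[y·ln(p) + (1-y)·ln(1-p)]
= -0 - 1·ln(1-0.802)
= -ln(0.198) = 1.6195

1.6195


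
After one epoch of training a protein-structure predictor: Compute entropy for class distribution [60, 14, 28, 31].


Probabilities: [60/133, 14/133, 28/133, 31/133] ≈ [0.4511, 0.1053, 0.2105, 0.2331]
H = -((60/133)·log₂(60/133) + (14/133)·log₂(14/133) + (28/133)·log₂(28/133) + (31/133)·log₂(31/133))
  = 1.8229 bits

1.8229 bits


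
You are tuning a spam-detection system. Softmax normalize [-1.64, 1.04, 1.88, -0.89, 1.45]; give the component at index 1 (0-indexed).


Exponentials: e^-1.64=0.194, e^1.04=2.8292, e^1.88=6.5535, e^-0.89=0.4107, e^1.45=4.2631
Sum = 14.2505
Softmax = [0.0136, 0.1985, 0.4599, 0.0288, 0.2992]
p[1] = 2.8292/14.2505 = 0.1985

0.1985


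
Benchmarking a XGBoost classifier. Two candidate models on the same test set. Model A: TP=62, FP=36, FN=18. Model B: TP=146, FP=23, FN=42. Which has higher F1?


Model A: P=62/98=0.6327, R=62/80=0.775, F1=2PR/(P+R)=2TP/(2TP+FP+FN)=124/178=0.6966
Model B: P=146/169=0.8639, R=146/188=0.7766, F1=2PR/(P+R)=2TP/(2TP+FP+FN)=292/357=0.8179
0.6966 < 0.8179 → Model B

Model B


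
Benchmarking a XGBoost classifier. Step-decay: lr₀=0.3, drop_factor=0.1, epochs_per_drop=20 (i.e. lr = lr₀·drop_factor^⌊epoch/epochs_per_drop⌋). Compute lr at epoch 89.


n_drops = ⌊89/20⌋ = 4
lr = 0.3·0.1^4 = 0.3·0.0001 = 0.00003

0.00003


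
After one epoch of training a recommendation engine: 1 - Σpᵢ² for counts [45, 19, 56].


Probabilities: [45/120, 19/120, 56/120] ≈ [0.375, 0.1583, 0.4667]
Σpᵢ² = (2025 + 361 + 3136)/120² = 5522/14400
Gini = 1 - Σpᵢ² = 1 - 5522/14400 = 0.6165

0.6165


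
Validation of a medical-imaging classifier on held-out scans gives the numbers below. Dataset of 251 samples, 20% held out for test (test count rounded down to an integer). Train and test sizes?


Test = ⌊251·20/100⌋ = 50
Train = 251 - 50 = 201

Train: 201, Test: 50


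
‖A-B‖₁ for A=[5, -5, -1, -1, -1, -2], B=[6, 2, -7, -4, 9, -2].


d = |5-6| + |-5-2| + |-1+ 7| + |-1+ 4| + |-1-9| + |-2+ 2|
  = 1 + 7 + 6 + 3 + 10 + 0
  = 27

27


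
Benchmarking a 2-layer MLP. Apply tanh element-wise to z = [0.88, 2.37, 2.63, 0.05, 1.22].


tanh(0.88) = 0.7064
tanh(2.37) = 0.9827
tanh(2.63) = 0.9897
tanh(0.05) = 0.05
tanh(1.22) = 0.8397
result = [0.7064, 0.9827, 0.9897, 0.05, 0.8397]

[0.7064, 0.9827, 0.9897, 0.05, 0.8397]


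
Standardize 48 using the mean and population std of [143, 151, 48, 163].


μ = 126.25, σ = 45.735
z = (48 - 126.25)/45.735 = -1.7109

-1.7109


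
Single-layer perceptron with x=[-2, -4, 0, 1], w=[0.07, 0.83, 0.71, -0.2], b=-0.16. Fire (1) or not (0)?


z = (-2)·(0.07) + (-4)·(0.83) + (0)·(0.71) + (1)·(-0.2) - 0.16
  = -3.82
step(z) = 0 (z<0)

0


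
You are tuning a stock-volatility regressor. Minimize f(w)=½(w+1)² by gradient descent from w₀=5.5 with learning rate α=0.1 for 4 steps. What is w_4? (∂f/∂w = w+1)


step 1: grad = 5.5+1 = 6.5; w = 5.5 - 0.1·(6.5) = 4.85
step 2: grad = 4.85+1 = 5.85; w = 4.85 - 0.1·(5.85) = 4.265
step 3: grad = 4.265+1 = 5.265; w = 4.265 - 0.1·(5.265) = 3.7385
step 4: grad = 3.7385+1 = 4.7385; w = 3.7385 - 0.1·(4.7385) = 3.26465

3.26465


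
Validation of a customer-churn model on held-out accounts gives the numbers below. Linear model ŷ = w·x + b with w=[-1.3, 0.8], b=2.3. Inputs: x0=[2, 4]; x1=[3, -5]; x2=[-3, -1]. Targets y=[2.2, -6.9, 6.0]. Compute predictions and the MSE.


ŷ0 = (-1.3)·(2) + (0.8)·(4) + 2.3 = 2.9
ŷ1 = (-1.3)·(3) + (0.8)·(-5) + 2.3 = -5.6
ŷ2 = (-1.3)·(-3) + (0.8)·(-1) + 2.3 = 5.4
errors² = [0.49, 1.69, 0.36]
MSE = 2.5400/3 = 0.8467

0.8467


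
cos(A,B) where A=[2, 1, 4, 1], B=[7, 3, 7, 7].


A·B = 2·7 + 1·3 + 4·7 + 1·7 = 52
‖A‖ = √22 = 4.6904, ‖B‖ = √156 = 12.49
cos = 52/(√22·√156) = 52/√3432 = 0.8876

0.8876


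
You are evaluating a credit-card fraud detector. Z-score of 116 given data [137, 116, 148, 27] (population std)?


μ = 107, σ = 47.5973
z = (116 - 107)/47.5973 = 0.1891

0.1891


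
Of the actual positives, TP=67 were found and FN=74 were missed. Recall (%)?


Recall = TP/(TP+FN)
= 67/(67+74)
= 67/141 = 47.52%

47.52%


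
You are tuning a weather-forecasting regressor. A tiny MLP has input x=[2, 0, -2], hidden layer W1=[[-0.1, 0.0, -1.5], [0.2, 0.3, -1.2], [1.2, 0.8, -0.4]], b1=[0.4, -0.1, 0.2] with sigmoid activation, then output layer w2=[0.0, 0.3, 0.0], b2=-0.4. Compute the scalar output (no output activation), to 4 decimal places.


z1[0] = (-0.1)·(2) + (0.0)·(0) + (-1.5)·(-2) + 0.4 = 3.2
z1[1] = (0.2)·(2) + (0.3)·(0) + (-1.2)·(-2) - 0.1 = 2.7
z1[2] = (1.2)·(2) + (0.8)·(0) + (-0.4)·(-2) + 0.2 = 3.4
h = sigmoid(z1) = [0.9608, 0.937, 0.9677]
output = (0.0)·(0.9608) + (0.3)·(0.937) + (0.0)·(0.9677) - 0.4 = -0.1189

-0.1189


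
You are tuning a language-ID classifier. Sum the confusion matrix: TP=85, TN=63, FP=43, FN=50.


Total = TP + TN + FP + FN
= 85 + 63 + 43 + 50
= 241
(Predicted positive: 128, predicted negative: 113)

241


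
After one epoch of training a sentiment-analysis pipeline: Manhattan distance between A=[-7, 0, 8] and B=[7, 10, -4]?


d = |-7-7| + |0-10| + |8+ 4|
  = 14 + 10 + 12
  = 36

36


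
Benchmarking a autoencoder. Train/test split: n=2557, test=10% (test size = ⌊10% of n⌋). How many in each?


Test = ⌊2557·10/100⌋ = 255
Train = 2557 - 255 = 2302

Train: 2302, Test: 255


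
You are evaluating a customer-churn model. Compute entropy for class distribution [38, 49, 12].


Probabilities: [38/99, 49/99, 12/99] ≈ [0.3838, 0.4949, 0.1212]
H = -((38/99)·log₂(38/99) + (49/99)·log₂(49/99) + (12/99)·log₂(12/99))
  = 1.4015 bits

1.4015 bits


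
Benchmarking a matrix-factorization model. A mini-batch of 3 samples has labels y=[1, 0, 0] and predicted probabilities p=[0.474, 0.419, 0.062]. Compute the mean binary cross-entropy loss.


L[0] = -ln(0.474) = 0.7465
L[1] = -ln(1-0.419) = -ln(0.581) = 0.543
L[2] = -ln(1-0.062) = -ln(0.938) = 0.064
mean = (0.7465 + 0.543 + 0.064)/3 = 0.4512

0.4512


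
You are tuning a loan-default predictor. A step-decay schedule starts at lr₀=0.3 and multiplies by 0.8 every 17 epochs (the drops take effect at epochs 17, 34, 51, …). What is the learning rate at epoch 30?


n_drops = ⌊30/17⌋ = 1
lr = 0.3·0.8^1 = 0.3·0.8 = 0.24

0.24


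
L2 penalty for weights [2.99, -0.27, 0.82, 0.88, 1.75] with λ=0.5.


‖w‖₂² = (2.99)² + (-0.27)² + (0.82)² + (0.88)² + (1.75)²
     = 8.9401 + 0.0729 + 0.6724 + 0.7744 + 3.0625
     = 13.5223
λ·‖w‖₂² = 0.5·13.5223 = 6.76115

6.76115


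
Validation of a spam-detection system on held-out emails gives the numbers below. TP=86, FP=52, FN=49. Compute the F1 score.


Precision = 86/138 = 0.6232
Recall = 86/135 = 0.637
F1 = 2·P·R/(P+R) = 2·TP/(2·TP+FP+FN) = 172/(172+52+49) = 172/273 = 0.63

0.63


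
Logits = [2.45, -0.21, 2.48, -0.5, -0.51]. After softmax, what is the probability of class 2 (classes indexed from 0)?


Exponentials: e^2.45=11.5883, e^-0.21=0.8106, e^2.48=11.9413, e^-0.5=0.6065, e^-0.51=0.6005
Sum = 25.5472
Softmax = [0.4536, 0.0317, 0.4674, 0.0237, 0.0235]
p[2] = 11.9413/25.5472 = 0.4674

0.4674


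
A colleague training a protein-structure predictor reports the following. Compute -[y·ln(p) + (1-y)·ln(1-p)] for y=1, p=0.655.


BCE = -[y·ln(p) + (1-y)·ln(1-p)]
= -1·ln(0.655) - 0
= -ln(0.655) = 0.4231

0.4231


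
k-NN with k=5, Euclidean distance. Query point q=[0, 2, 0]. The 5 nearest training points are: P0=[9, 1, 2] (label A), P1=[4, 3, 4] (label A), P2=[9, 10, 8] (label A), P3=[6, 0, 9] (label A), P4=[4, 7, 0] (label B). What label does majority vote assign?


d(q,P0) = 9.2736  (label A)
d(q,P1) = 5.7446  (label A)
d(q,P2) = 14.4568  (label A)
d(q,P3) = 11.0  (label A)
d(q,P4) = 6.4031  (label B)
Votes: A=4, B=1
Majority → A

A


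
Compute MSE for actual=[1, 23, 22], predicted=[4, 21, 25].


Squared errors: (1-4)²=9, (23-21)²=4, (22-25)²=9
Sum = 22
MSE = 22/3 = 22/3

22/3


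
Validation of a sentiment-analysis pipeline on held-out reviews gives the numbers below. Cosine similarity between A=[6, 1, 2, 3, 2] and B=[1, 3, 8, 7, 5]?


A·B = 6·1 + 1·3 + 2·8 + 3·7 + 2·5 = 56
‖A‖ = √54 = 7.3485, ‖B‖ = √148 = 12.1655
cos = 56/(√54·√148) = 56/√7992 = 0.6264

0.6264


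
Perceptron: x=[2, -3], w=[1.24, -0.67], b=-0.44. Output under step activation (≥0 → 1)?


z = (2)·(1.24) + (-3)·(-0.67) - 0.44
  = 4.05
step(z) = 1 (z≥0)

1


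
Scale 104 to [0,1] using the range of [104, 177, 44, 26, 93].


min=26, max=177
(104-26)/(177-26) = 78/151 = 0.5166

0.5166


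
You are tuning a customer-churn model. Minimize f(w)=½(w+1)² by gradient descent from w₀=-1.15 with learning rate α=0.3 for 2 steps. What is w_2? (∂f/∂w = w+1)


step 1: grad = -1.15+1 = -0.15; w = -1.15 - 0.3·(-0.15) = -1.105
step 2: grad = -1.105+1 = -0.105; w = -1.105 - 0.3·(-0.105) = -1.0735

-1.0735


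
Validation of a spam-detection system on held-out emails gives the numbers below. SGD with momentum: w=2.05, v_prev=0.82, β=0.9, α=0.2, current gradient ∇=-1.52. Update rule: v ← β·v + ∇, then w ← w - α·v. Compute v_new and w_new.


v_new = 0.9·0.82 - 1.52 = 0.738 - 1.52 = -0.782
w_new = 2.05 - 0.2·-0.782 = 2.05 + 0.1564 = 2.2064

v_new=-0.782, w_new=2.2064


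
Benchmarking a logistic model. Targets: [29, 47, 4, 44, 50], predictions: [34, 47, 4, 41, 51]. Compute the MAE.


Absolute errors: |29-34|=5, |47-47|=0, |4-4|=0, |44-41|=3, |50-51|=1
Sum = 9
MAE = 9/5 = 9/5

9/5


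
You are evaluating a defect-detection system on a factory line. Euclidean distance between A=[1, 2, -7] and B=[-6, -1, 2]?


d = √((1+ 6)² + (2+ 1)² + (-7-2)²)
  = √(49 + 9 + 81)
  = √139 = 11.7898

11.7898


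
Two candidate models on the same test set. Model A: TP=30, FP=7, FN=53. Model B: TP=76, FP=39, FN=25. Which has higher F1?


Model A: P=30/37=0.8108, R=30/83=0.3614, F1=2PR/(P+R)=2TP/(2TP+FP+FN)=60/120=0.5
Model B: P=76/115=0.6609, R=76/101=0.7525, F1=2PR/(P+R)=2TP/(2TP+FP+FN)=152/216=0.7037
0.5 < 0.7037 → Model B

Model B


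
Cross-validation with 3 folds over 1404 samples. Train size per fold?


Fold size = 1404/3 = 468
Training per fold = 1404 - 468 = 936

936


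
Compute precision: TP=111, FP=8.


Precision = TP/(TP+FP)
= 111/(111+8)
= 111/119 = 93.28%

93.28%


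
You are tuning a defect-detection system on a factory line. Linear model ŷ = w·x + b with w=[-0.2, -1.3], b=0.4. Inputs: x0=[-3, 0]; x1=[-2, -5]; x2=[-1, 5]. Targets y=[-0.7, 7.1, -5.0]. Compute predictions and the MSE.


ŷ0 = (-0.2)·(-3) + (-1.3)·(0) + 0.4 = 1.0
ŷ1 = (-0.2)·(-2) + (-1.3)·(-5) + 0.4 = 7.3
ŷ2 = (-0.2)·(-1) + (-1.3)·(5) + 0.4 = -5.9
errors² = [2.89, 0.04, 0.81]
MSE = 3.7400/3 = 1.2467

1.2467


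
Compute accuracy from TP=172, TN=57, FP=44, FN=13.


Accuracy = (TP+TN)/(TP+TN+FP+FN)
= (172+57)/(286)
= 229/286 = 80.07%

80.07%


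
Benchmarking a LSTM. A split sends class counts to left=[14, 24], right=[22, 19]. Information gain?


Parent = [36, 43], H_parent = 0.9943
H_left = 0.9495 (n=38), H_right = 0.9961 (n=41)
H_children = (38/79)·0.9495 + (41/79)·0.9961 = 0.9737
IG = 0.9943 - 0.9737 = 0.0206

0.0206


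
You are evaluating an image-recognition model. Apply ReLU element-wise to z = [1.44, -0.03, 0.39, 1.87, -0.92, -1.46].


ReLU(1.44) = max(0, 1.44) = 1.44
ReLU(-0.03) = max(0, -0.03) = 0.0
ReLU(0.39) = max(0, 0.39) = 0.39
ReLU(1.87) = max(0, 1.87) = 1.87
ReLU(-0.92) = max(0, -0.92) = 0.0
ReLU(-1.46) = max(0, -1.46) = 0.0
result = [1.44, 0.0, 0.39, 1.87, 0.0, 0.0]

[1.44, 0.0, 0.39, 1.87, 0.0, 0.0]


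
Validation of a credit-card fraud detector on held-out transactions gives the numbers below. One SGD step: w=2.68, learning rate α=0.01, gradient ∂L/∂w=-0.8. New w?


w_new = w - α·∇
= 2.68 - 0.01·-0.8
= 2.68 + 0.008
= 2.688

2.688


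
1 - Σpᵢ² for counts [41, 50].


Probabilities: [41/91, 50/91] ≈ [0.4505, 0.5495]
Σpᵢ² = (1681 + 2500)/91² = 4181/8281
Gini = 1 - Σpᵢ² = 1 - 4181/8281 = 0.4951

0.4951


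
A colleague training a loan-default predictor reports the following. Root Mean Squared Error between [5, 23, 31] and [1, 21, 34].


MSE = 29/3 = 9.6667
RMSE = √(29/3) = 3.1091

3.1091


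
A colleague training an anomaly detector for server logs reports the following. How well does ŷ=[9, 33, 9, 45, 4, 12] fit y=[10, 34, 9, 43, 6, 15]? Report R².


ȳ = 19.5
SS_res = Σ(y-ŷ)² = 19
SS_tot = Σ(y-ȳ)² = 1165.5
R² = 1 - SS_res/SS_tot = 1 - 0.0163 = 0.9837

0.9837


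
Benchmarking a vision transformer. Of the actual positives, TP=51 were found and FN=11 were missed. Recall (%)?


Recall = TP/(TP+FN)
= 51/(51+11)
= 51/62 = 82.26%

82.26%


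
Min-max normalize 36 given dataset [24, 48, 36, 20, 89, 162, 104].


min=20, max=162
(36-20)/(162-20) = 16/142 = 0.1127

0.1127


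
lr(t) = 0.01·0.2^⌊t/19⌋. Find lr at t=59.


n_drops = ⌊59/19⌋ = 3
lr = 0.01·0.2^3 = 0.01·0.008 = 0.00008

0.00008


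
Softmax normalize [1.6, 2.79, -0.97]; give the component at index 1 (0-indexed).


Exponentials: e^1.6=4.953, e^2.79=16.281, e^-0.97=0.3791
Sum = 21.6131
Softmax = [0.2292, 0.7533, 0.0175]
p[1] = 16.281/21.6131 = 0.7533

0.7533


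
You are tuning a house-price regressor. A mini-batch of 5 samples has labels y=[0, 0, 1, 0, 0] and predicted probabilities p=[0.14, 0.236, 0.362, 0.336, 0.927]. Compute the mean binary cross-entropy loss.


L[0] = -ln(1-0.14) = -ln(0.86) = 0.1508
L[1] = -ln(1-0.236) = -ln(0.764) = 0.2692
L[2] = -ln(0.362) = 1.0161
L[3] = -ln(1-0.336) = -ln(0.664) = 0.4095
L[4] = -ln(1-0.927) = -ln(0.073) = 2.6173
mean = (0.1508 + 0.2692 + 1.0161 + 0.4095 + 2.6173)/5 = 0.8926

0.8926


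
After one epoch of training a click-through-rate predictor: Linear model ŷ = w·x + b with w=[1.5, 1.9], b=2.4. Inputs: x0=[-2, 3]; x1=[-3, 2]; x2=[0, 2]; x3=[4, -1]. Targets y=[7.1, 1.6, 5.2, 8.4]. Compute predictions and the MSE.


ŷ0 = (1.5)·(-2) + (1.9)·(3) + 2.4 = 5.1
ŷ1 = (1.5)·(-3) + (1.9)·(2) + 2.4 = 1.7
ŷ2 = (1.5)·(0) + (1.9)·(2) + 2.4 = 6.2
ŷ3 = (1.5)·(4) + (1.9)·(-1) + 2.4 = 6.5
errors² = [4.0, 0.01, 1.0, 3.61]
MSE = 8.6200/4 = 2.155

2.155


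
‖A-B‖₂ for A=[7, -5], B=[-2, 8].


d = √((7+ 2)² + (-5-8)²)
  = √(81 + 169)
  = √250 = 15.8114

15.8114


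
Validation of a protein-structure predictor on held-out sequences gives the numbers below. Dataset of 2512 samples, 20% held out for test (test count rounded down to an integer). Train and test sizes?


Test = ⌊2512·20/100⌋ = 502
Train = 2512 - 502 = 2010

Train: 2010, Test: 502


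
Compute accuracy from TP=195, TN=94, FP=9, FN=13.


Accuracy = (TP+TN)/(TP+TN+FP+FN)
= (195+94)/(311)
= 289/311 = 92.93%

92.93%


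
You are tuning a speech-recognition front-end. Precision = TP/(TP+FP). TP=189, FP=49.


Precision = TP/(TP+FP)
= 189/(189+49)
= 189/238 = 79.41%

79.41%


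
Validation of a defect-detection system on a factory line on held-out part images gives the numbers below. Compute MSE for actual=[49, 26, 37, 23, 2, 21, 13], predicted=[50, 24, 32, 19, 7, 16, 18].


Squared errors: (49-50)²=1, (26-24)²=4, (37-32)²=25, (23-19)²=16, (2-7)²=25, (21-16)²=25, (13-18)²=25
Sum = 121
MSE = 121/7 = 121/7

121/7


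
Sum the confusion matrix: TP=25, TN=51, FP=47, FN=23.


Total = TP + TN + FP + FN
= 25 + 51 + 47 + 23
= 146
(Predicted positive: 72, predicted negative: 74)

146


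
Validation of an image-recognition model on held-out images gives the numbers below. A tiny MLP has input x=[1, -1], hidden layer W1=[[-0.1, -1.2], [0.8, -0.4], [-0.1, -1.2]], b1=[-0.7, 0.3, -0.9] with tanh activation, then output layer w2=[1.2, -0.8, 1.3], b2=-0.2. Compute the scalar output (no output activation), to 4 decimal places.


z1[0] = (-0.1)·(1) + (-1.2)·(-1) - 0.7 = 0.4
z1[1] = (0.8)·(1) + (-0.4)·(-1) + 0.3 = 1.5
z1[2] = (-0.1)·(1) + (-1.2)·(-1) - 0.9 = 0.2
h = tanh(z1) = [0.3799, 0.9051, 0.1974]
output = (1.2)·(0.3799) + (-0.8)·(0.9051) + (1.3)·(0.1974) - 0.2 = -0.2116

-0.2116
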